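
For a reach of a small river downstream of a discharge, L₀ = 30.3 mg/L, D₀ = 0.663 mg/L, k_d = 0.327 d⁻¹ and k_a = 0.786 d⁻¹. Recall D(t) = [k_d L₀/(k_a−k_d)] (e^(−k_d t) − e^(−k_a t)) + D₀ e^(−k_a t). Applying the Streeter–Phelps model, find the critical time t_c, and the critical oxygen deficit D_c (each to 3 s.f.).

t_c ≈ 1.84 d; D_c ≈ 6.90 mg/L

With k_a/k_d = 2.404 and 1 − D₀(k_a−k_d)/(k_d L₀) = 0.9693,
t_c = ln(2.404 × 0.9693) / (0.786 − 0.327) = ln(2.330) / 0.4590 = 0.8458/0.4590 = 1.843 d.
L(t_c) = L₀ e^(−k_d t_c) = 30.3 × 0.5474 = 16.59 mg/L, and at the critical point k_a D_c = k_d L, so D_c = (0.327/0.786) × 16.59 = 6.900 mg/L.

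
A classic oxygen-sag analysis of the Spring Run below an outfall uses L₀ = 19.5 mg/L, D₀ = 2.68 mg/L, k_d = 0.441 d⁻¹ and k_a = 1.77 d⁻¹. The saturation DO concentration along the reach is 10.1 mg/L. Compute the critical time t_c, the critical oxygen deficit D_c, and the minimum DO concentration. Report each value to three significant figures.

t_c ≈ 0.643 d; D_c ≈ 3.66 mg/L; min DO ≈ 6.44 mg/L

At the critical point dD/dt = 0, so k_d L₀ e^(−k_d t) = k_a D. Substituting D(t) from the Streeter–Phelps equation and solving for t gives
t_c = ln[(k_a/k_d)(1 − D₀(k_a−k_d)/(k_d L₀))] / (k_a−k_d).
Here k_a−k_d = 1.329 d⁻¹ and 1 − D₀(k_a−k_d)/(k_d L₀) = 1 − 2.68×1.329/(0.441×19.5) = 0.5858, so
t_c = ln(4.014 × 0.5858) / 1.329 = 0.8550 / 1.329 = 0.6433 d.
D_c = (k_d/k_a) L₀ e^(−k_d t_c) = (0.441/1.77) × 19.5 × e^(−0.441×0.6433) = 0.2492 × 19.5 × 0.7530 = 3.658 mg/L.
Minimum DO = C_s − D_c = 10.1 − 3.658 = 6.442 mg/L.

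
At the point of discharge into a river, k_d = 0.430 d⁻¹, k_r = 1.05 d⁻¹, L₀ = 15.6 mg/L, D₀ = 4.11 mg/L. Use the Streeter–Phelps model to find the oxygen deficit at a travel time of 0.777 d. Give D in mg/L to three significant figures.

D ≈ 4.78 mg/L

k_d L₀/(k_r−k_d) = 0.430×15.6/(1.05−0.430) = 6.708/0.6200 = 10.82 mg/L.
e^(−k_d t) = e^(−0.430×0.7770) = 0.7160; e^(−k_r t) = e^(−1.05×0.7770) = 0.4423.
D = 10.82 × (0.7160 − 0.4423) + 4.11 × 0.4423 = 2.961 + 1.818 = 4.779 mg/L.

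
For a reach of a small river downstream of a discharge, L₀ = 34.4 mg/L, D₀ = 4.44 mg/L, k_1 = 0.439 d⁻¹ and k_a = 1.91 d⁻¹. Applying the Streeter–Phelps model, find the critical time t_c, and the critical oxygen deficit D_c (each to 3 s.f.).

At the critical point dD/dt = 0, so k_1 L₀ e^(−k_1 t) = k_a D. Substituting D(t) from the Streeter–Phelps equation and solving for t gives
t_c = ln[(k_a/k_1)(1 − D₀(k_a−k_1)/(k_1 L₀))] / (k_a−k_1).
Here k_a−k_1 = 1.471 d⁻¹ and 1 − D₀(k_a−k_1)/(k_1 L₀) = 1 − 4.44×1.471/(0.439×34.4) = 0.5675, so
t_c = ln(4.351 × 0.5675) / 1.471 = 0.9039 / 1.471 = 0.6145 d.
L(t_c) = L₀ e^(−k_1 t_c) = 34.4 × 0.7636 = 26.27 mg/L, and at the critical point k_a D_c = k_1 L, so D_c = (0.439/1.91) × 26.27 = 6.037 mg/L.

t_c ≈ 0.614 d; D_c ≈ 6.04 mg/L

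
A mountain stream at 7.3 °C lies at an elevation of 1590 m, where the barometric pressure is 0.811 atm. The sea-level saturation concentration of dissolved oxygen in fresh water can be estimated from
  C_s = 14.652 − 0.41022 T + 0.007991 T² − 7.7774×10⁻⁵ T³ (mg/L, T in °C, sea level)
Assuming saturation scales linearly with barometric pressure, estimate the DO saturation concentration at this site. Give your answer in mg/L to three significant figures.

C_s ≈ 9.77 mg/L

At sea level: C_s = 14.652 − 0.41022×7.3 + 0.007991×7.3² − 7.7774×10⁻⁵×7.3³ = 12.05 mg/L.
Pressure correction: C_s' = 12.05 × 0.811 = 9.775 mg/L.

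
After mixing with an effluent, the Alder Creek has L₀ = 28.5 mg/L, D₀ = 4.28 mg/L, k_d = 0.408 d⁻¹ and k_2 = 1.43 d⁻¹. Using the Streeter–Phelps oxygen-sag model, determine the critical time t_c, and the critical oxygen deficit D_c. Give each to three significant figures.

With k_2/k_d = 3.505 and 1 − D₀(k_2−k_d)/(k_d L₀) = 0.6238,
t_c = ln(3.505 × 0.6238) / (1.43 − 0.408) = ln(2.186) / 1.022 = 0.7823/1.022 = 0.7654 d.
D_c = (k_d/k_2) L₀ e^(−k_d t_c) = (0.408/1.43) × 28.5 × e^(−0.408×0.7654) = 0.2853 × 28.5 × 0.7318 = 5.950 mg/L.

t_c ≈ 0.765 d; D_c ≈ 5.95 mg/L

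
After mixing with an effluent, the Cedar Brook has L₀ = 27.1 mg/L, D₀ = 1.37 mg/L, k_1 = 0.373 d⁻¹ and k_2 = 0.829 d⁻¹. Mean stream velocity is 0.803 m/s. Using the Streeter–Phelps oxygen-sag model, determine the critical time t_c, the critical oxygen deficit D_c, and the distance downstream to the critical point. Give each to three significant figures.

With k_2/k_1 = 2.223 and 1 − D₀(k_2−k_1)/(k_1 L₀) = 0.9382,
t_c = ln(2.223 × 0.9382) / (0.829 − 0.373) = ln(2.085) / 0.4560 = 0.7348/0.4560 = 1.612 d.
D_c = (k_1/k_2) L₀ e^(−k_1 t_c) = (0.373/0.829) × 27.1 × e^(−0.373×1.612) = 0.4499 × 27.1 × 0.5482 = 6.685 mg/L.
x_c = v t_c = 0.803 m/s × 1.612 d × 86400 s/d = 111800 m ≈ 112 km.

t_c ≈ 1.61 d; D_c ≈ 6.68 mg/L; x_c ≈ 112 km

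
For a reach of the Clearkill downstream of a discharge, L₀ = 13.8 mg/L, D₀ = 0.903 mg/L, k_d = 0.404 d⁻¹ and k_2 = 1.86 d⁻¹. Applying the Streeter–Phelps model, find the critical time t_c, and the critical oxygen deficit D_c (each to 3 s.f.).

t_c ≈ 0.864 d; D_c ≈ 2.11 mg/L

t_c = [1/(k_2−k_d)] ln[(k_2/k_d)(1 − D₀(k_2−k_d)/(k_d L₀))]
= [1/(1.86−0.404)] ln[(1.86/0.404)(1 − 0.903×1.456/(0.404×13.8))]
= (1/1.456) ln[4.604 × 0.7642] = 0.6868 × ln(3.518) = 0.6868 × 1.258 = 0.8640 d.
L(t_c) = L₀ e^(−k_d t_c) = 13.8 × 0.7054 = 9.734 mg/L, and at the critical point k_2 D_c = k_d L, so D_c = (0.404/1.86) × 9.734 = 2.114 mg/L.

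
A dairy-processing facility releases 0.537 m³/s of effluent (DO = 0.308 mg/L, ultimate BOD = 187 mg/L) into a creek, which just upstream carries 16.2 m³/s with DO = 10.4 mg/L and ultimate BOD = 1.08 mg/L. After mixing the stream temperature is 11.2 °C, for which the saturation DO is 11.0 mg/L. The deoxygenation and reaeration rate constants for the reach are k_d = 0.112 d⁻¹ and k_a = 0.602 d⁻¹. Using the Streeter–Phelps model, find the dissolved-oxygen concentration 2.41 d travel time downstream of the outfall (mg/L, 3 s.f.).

DO ≈ 9.93 mg/L

Mixed DO = (16.2×10.4 + 0.537×0.308)/(16.2+0.537) = 168.6/16.74 = 10.08 mg/L.
Mixed L₀ = (16.2×1.08 + 0.537×187)/(16.74) = 117.9/16.74 = 7.045 mg/L.
Initial deficit D₀ = C_s − DO₀ = 11.0 − 10.08 = 0.9238 mg/L.
D(2.41) = [0.112×7.045/(0.602−0.112)](e^(−0.112×2.41) − e^(−0.602×2.41)) + 0.9238 e^(−0.602×2.41)
= 1.610 × (0.7634 − 0.2344) + 0.9238 × 0.2344 = 1.068 mg/L.
DO = 11.0 − 1.068 = 9.932 mg/L.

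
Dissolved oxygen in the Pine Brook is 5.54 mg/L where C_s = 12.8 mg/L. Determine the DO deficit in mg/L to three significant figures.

D ≈ 7.26 mg/L

D = C_s − C = 12.8 − 5.54 = 7.26 mg/L.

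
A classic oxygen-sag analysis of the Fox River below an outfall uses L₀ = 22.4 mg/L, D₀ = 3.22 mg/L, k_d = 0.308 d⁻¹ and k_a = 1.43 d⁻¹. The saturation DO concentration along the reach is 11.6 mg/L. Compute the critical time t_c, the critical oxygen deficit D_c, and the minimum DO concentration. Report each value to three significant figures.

With k_a/k_d = 4.643 and 1 − D₀(k_a−k_d)/(k_d L₀) = 0.4763,
t_c = ln(4.643 × 0.4763) / (1.43 − 0.308) = ln(2.212) / 1.122 = 0.7937/1.122 = 0.7074 d.
L(t_c) = L₀ e^(−k_d t_c) = 22.4 × 0.8042 = 18.01 mg/L, and at the critical point k_a D_c = k_d L, so D_c = (0.308/1.43) × 18.01 = 3.880 mg/L.
Minimum DO = C_s − D_c = 11.6 − 3.880 = 7.720 mg/L.

t_c ≈ 0.707 d; D_c ≈ 3.88 mg/L; min DO ≈ 7.72 mg/L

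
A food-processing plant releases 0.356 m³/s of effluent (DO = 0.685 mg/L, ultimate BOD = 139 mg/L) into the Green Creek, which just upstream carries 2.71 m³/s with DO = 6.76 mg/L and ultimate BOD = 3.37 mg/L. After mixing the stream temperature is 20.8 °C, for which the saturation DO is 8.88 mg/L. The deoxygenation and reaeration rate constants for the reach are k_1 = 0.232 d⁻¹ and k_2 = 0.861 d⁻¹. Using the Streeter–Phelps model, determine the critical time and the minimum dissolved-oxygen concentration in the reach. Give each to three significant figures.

t_c ≈ 1.27 d; minimum DO ≈ 5.04 mg/L

Mixed DO = (2.71×6.76 + 0.356×0.685)/(2.71+0.356) = 18.56/3.066 = 6.055 mg/L.
Mixed L₀ = (2.71×3.37 + 0.356×139)/(3.066) = 58.62/3.066 = 19.12 mg/L.
Initial deficit D₀ = C_s − DO₀ = 8.88 − 6.055 = 2.825 mg/L.
t_c = (1/0.6290) ln[(0.861/0.232)(1 − 2.825×0.6290/(0.232×19.12))] = 1.590 × ln(2.224) = 1.271 d.
D_c = (0.232/0.861) × 19.12 × e^(−0.232×1.271) = 0.2695 × 19.12 × 0.7446 = 3.836 mg/L.
Minimum DO = 8.88 − 3.836 = 5.044 mg/L.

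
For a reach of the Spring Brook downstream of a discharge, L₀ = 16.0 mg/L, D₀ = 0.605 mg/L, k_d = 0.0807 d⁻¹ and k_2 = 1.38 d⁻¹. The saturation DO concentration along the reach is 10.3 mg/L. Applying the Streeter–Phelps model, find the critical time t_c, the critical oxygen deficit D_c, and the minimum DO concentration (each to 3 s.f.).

t_c ≈ 1.46 d; D_c ≈ 0.831 mg/L; min DO ≈ 9.47 mg/L

At the critical point dD/dt = 0, so k_d L₀ e^(−k_d t) = k_2 D. Substituting D(t) from the Streeter–Phelps equation and solving for t gives
t_c = ln[(k_2/k_d)(1 − D₀(k_2−k_d)/(k_d L₀))] / (k_2−k_d).
Here k_2−k_d = 1.299 d⁻¹ and 1 − D₀(k_2−k_d)/(k_d L₀) = 1 − 0.605×1.299/(0.0807×16.0) = 0.3912, so
t_c = ln(17.10 × 0.3912) / 1.299 = 1.901 / 1.299 = 1.463 d.
D_c = (k_d/k_2) L₀ e^(−k_d t_c) = (0.0807/1.38) × 16.0 × e^(−0.0807×1.463) = 0.05848 × 16.0 × 0.8887 = 0.8315 mg/L.
Minimum DO = C_s − D_c = 10.3 − 0.8315 = 9.469 mg/L.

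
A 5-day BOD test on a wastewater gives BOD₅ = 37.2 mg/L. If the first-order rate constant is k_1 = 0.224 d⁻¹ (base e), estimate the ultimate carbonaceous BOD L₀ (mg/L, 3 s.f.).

BOD₅ = L₀(1 − e^(−5k_1)) ⇒ L₀ = BOD₅ / (1 − e^(−5×0.224))
= 37.2 / (1 − 0.3263) = 37.2 / 0.6737 = 55.22 mg/L.

L₀ ≈ 55.2 mg/L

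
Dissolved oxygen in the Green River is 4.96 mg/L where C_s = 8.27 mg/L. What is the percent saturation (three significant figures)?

% saturation = C/C_s × 100 = 4.96/8.27 × 100 = 60.0 %.

60.0 % saturation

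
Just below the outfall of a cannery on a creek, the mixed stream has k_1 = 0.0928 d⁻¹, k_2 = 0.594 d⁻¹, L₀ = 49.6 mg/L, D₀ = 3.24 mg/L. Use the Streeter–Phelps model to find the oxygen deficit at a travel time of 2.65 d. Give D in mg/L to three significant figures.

D ≈ 5.95 mg/L

k_1 L₀/(k_2−k_1) = 0.0928×49.6/(0.594−0.0928) = 4.603/0.5012 = 9.184 mg/L.
e^(−k_1 t) = e^(−0.0928×2.650) = 0.7820; e^(−k_2 t) = e^(−0.594×2.650) = 0.2072.
D = 9.184 × (0.7820 − 0.2072) + 3.24 × 0.2072 = 5.279 + 0.6713 = 5.950 mg/L.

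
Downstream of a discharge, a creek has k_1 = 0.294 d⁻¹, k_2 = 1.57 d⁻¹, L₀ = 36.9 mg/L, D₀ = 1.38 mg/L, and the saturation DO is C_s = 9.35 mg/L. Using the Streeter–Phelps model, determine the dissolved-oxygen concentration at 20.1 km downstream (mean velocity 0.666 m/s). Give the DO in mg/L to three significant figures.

DO ≈ 5.79 mg/L

Travel time t = x/v = 20.1 km / (0.666 m/s) = 20100 m / 0.666 m/s = 30180 s = 0.3493 d.
k_1 L₀/(k_2−k_1) = 0.294×36.9/(1.57−0.294) = 10.85/1.276 = 8.502 mg/L.
e^(−k_1 t) = e^(−0.294×0.3493) = 0.9024; e^(−k_2 t) = e^(−1.57×0.3493) = 0.5779.
D = 8.502 × (0.9024 − 0.5779) + 1.38 × 0.5779 = 2.759 + 0.7975 = 3.557 mg/L.
DO = C_s − D = 9.35 − 3.557 = 5.793 mg/L.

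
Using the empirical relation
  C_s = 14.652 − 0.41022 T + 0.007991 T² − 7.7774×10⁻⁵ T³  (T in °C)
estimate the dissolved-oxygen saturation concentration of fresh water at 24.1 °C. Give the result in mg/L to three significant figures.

C_s ≈ 8.32 mg/L

C_s = 14.652 − 0.41022×24.1 + 0.007991×24.1² − 7.7774×10⁻⁵×24.1³ = 8.318 mg/L.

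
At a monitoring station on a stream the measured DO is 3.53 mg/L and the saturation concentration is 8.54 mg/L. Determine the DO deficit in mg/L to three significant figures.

D ≈ 5.01 mg/L

D = C_s − C = 8.54 − 3.53 = 5.01 mg/L.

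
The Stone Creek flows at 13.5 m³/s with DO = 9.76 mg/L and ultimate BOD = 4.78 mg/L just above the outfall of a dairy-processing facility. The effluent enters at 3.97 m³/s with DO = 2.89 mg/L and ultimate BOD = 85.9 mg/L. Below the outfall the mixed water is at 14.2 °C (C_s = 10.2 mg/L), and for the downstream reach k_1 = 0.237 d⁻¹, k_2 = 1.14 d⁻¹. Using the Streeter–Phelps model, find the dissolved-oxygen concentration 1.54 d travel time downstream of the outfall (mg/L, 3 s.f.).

DO ≈ 6.68 mg/L

Mixed DO = (13.5×9.76 + 3.97×2.89)/(13.5+3.97) = 143.2/17.47 = 8.199 mg/L.
Mixed L₀ = (13.5×4.78 + 3.97×85.9)/(17.47) = 405.6/17.47 = 23.21 mg/L.
Initial deficit D₀ = C_s − DO₀ = 10.2 − 8.199 = 2.001 mg/L.
D(1.54) = [0.237×23.21/(1.14−0.237)](e^(−0.237×1.54) − e^(−1.14×1.54)) + 2.001 e^(−1.14×1.54)
= 6.093 × (0.6942 − 0.1728) + 2.001 × 0.1728 = 3.523 mg/L.
DO = 10.2 − 3.523 = 6.677 mg/L.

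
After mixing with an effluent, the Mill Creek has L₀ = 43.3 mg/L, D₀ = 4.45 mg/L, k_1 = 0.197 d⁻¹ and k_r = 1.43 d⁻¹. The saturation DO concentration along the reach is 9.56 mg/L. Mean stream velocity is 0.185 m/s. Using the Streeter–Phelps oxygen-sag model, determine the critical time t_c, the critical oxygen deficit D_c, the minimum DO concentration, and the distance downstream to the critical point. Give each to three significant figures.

With k_r/k_1 = 7.259 and 1 − D₀(k_r−k_1)/(k_1 L₀) = 0.3568,
t_c = ln(7.259 × 0.3568) / (1.43 − 0.197) = ln(2.590) / 1.233 = 0.9516/1.233 = 0.7717 d.
D_c = (k_1/k_r) L₀ e^(−k_1 t_c) = (0.197/1.43) × 43.3 × e^(−0.197×0.7717) = 0.1378 × 43.3 × 0.8590 = 5.124 mg/L.
Minimum DO = C_s − D_c = 9.56 − 5.124 = 4.436 mg/L.
x_c = v t_c = 0.185 m/s × 0.7717 d × 86400 s/d = 12340 m ≈ 12.3 km.

t_c ≈ 0.772 d; D_c ≈ 5.12 mg/L; min DO ≈ 4.44 mg/L; x_c ≈ 12.3 km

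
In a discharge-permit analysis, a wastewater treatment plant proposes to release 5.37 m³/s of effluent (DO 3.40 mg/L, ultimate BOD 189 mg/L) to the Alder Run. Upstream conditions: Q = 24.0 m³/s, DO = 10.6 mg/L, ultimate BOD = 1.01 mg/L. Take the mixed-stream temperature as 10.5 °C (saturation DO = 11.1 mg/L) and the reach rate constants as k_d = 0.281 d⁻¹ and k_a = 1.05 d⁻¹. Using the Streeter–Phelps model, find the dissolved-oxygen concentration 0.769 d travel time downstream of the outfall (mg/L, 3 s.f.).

Mixed DO = (24.0×10.6 + 5.37×3.40)/(24.0+5.37) = 272.7/29.37 = 9.284 mg/L.
Mixed L₀ = (24.0×1.01 + 5.37×189)/(29.37) = 1039/29.37 = 35.38 mg/L.
Initial deficit D₀ = C_s − DO₀ = 11.1 − 9.284 = 1.816 mg/L.
D(0.769) = [0.281×35.38/(1.05−0.281)](e^(−0.281×0.769) − e^(−1.05×0.769)) + 1.816 e^(−1.05×0.769)
= 12.93 × (0.8057 − 0.4460) + 1.816 × 0.4460 = 5.460 mg/L.
DO = 11.1 − 5.460 = 5.640 mg/L.

DO ≈ 5.64 mg/L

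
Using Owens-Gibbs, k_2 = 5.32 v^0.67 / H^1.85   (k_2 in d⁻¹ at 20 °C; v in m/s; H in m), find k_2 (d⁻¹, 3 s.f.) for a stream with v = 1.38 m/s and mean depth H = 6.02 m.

k_2 = 5.32 × 1.38^0.67 / 6.02^1.85 = 5.32 × 1.241 / 27.69 = 0.2384 d⁻¹.

k_2 ≈ 0.238 d⁻¹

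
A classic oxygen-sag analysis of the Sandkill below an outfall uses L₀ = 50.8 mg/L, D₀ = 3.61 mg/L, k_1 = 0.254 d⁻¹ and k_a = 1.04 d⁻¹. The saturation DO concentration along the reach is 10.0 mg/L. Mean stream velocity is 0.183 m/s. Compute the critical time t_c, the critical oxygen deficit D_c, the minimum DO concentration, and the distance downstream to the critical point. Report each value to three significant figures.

t_c ≈ 1.48 d; D_c ≈ 8.52 mg/L; min DO ≈ 1.48 mg/L; x_c ≈ 23.4 km

At the critical point dD/dt = 0, so k_1 L₀ e^(−k_1 t) = k_a D. Substituting D(t) from the Streeter–Phelps equation and solving for t gives
t_c = ln[(k_a/k_1)(1 − D₀(k_a−k_1)/(k_1 L₀))] / (k_a−k_1).
Here k_a−k_1 = 0.7860 d⁻¹ and 1 − D₀(k_a−k_1)/(k_1 L₀) = 1 − 3.61×0.7860/(0.254×50.8) = 0.7801, so
t_c = ln(4.094 × 0.7801) / 0.7860 = 1.161 / 0.7860 = 1.477 d.
L(t_c) = L₀ e^(−k_1 t_c) = 50.8 × 0.6871 = 34.90 mg/L, and at the critical point k_a D_c = k_1 L, so D_c = (0.254/1.04) × 34.90 = 8.525 mg/L.
Minimum DO = C_s − D_c = 10.0 − 8.525 = 1.475 mg/L.
x_c = v t_c = 0.183 m/s × 1.477 d × 86400 s/d = 23360 m ≈ 23.4 km.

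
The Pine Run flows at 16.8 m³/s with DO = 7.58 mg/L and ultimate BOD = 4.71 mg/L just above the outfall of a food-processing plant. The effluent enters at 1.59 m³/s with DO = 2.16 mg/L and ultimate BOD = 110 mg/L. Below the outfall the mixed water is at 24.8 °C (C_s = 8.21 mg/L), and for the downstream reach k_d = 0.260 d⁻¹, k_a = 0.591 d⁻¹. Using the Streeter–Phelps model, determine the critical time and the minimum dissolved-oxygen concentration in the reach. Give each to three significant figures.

Mixed DO = (16.8×7.58 + 1.59×2.16)/(16.8+1.59) = 130.8/18.39 = 7.111 mg/L.
Mixed L₀ = (16.8×4.71 + 1.59×110)/(18.39) = 254.0/18.39 = 13.81 mg/L.
Initial deficit D₀ = C_s − DO₀ = 8.21 − 7.111 = 1.099 mg/L.
t_c = (1/0.3310) ln[(0.591/0.260)(1 − 1.099×0.3310/(0.260×13.81))] = 3.021 × ln(2.043) = 2.158 d.
D_c = (0.260/0.591) × 13.81 × e^(−0.260×2.158) = 0.4399 × 13.81 × 0.5706 = 3.467 mg/L.
Minimum DO = 8.21 − 3.467 = 4.743 mg/L.

t_c ≈ 2.16 d; minimum DO ≈ 4.74 mg/L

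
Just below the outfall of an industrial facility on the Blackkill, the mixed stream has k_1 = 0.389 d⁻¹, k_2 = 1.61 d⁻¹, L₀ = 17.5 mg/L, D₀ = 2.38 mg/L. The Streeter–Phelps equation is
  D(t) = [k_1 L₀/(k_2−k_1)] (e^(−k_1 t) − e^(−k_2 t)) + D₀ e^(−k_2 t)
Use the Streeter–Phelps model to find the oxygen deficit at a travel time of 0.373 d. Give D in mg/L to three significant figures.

k_1 L₀/(k_2−k_1) = 0.389×17.5/(1.61−0.389) = 6.808/1.221 = 5.575 mg/L.
e^(−k_1 t) = e^(−0.389×0.3730) = 0.8649; e^(−k_2 t) = e^(−1.61×0.3730) = 0.5485.
D = 5.575 × (0.8649 − 0.5485) + 2.38 × 0.5485 = 1.764 + 1.305 = 3.070 mg/L.

D ≈ 3.07 mg/L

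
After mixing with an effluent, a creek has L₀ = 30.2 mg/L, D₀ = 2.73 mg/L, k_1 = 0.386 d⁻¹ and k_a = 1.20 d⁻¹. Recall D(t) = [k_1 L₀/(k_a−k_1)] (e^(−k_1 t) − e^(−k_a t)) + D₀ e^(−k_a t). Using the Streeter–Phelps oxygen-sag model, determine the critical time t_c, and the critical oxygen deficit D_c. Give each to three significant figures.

At the critical point dD/dt = 0, so k_1 L₀ e^(−k_1 t) = k_a D. Substituting D(t) from the Streeter–Phelps equation and solving for t gives
t_c = ln[(k_a/k_1)(1 − D₀(k_a−k_1)/(k_1 L₀))] / (k_a−k_1).
Here k_a−k_1 = 0.8140 d⁻¹ and 1 − D₀(k_a−k_1)/(k_1 L₀) = 1 − 2.73×0.8140/(0.386×30.2) = 0.8094, so
t_c = ln(3.109 × 0.8094) / 0.8140 = 0.9227 / 0.8140 = 1.134 d.
L(t_c) = L₀ e^(−k_1 t_c) = 30.2 × 0.6456 = 19.50 mg/L, and at the critical point k_a D_c = k_1 L, so D_c = (0.386/1.20) × 19.50 = 6.272 mg/L.

t_c ≈ 1.13 d; D_c ≈ 6.27 mg/L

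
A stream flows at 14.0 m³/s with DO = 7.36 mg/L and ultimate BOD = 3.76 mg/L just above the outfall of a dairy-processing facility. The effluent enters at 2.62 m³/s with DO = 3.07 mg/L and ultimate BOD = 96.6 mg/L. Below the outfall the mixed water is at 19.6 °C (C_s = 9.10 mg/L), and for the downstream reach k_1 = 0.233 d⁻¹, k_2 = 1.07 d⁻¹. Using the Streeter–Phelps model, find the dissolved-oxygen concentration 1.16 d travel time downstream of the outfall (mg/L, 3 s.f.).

DO ≈ 5.97 mg/L

Mixed DO = (14.0×7.36 + 2.62×3.07)/(14.0+2.62) = 111.1/16.62 = 6.684 mg/L.
Mixed L₀ = (14.0×3.76 + 2.62×96.6)/(16.62) = 305.7/16.62 = 18.40 mg/L.
Initial deficit D₀ = C_s − DO₀ = 9.10 − 6.684 = 2.416 mg/L.
D(1.16) = [0.233×18.40/(1.07−0.233)](e^(−0.233×1.16) − e^(−1.07×1.16)) + 2.416 e^(−1.07×1.16)
= 5.121 × (0.7632 − 0.2890) + 2.416 × 0.2890 = 3.126 mg/L.
DO = 9.10 − 3.126 = 5.974 mg/L.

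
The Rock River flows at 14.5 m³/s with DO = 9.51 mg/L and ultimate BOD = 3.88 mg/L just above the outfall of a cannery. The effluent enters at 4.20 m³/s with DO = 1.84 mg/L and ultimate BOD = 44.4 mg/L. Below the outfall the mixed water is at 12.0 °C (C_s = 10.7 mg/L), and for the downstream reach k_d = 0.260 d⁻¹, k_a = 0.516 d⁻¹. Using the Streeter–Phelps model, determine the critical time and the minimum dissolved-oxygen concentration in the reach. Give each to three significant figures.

Mixed DO = (14.5×9.51 + 4.20×1.84)/(14.5+4.20) = 145.6/18.70 = 7.787 mg/L.
Mixed L₀ = (14.5×3.88 + 4.20×44.4)/(18.70) = 242.7/18.70 = 12.98 mg/L.
Initial deficit D₀ = C_s − DO₀ = 10.7 − 7.787 = 2.913 mg/L.
t_c = (1/0.2560) ln[(0.516/0.260)(1 − 2.913×0.2560/(0.260×12.98))] = 3.906 × ln(1.546) = 1.702 d.
D_c = (0.260/0.516) × 12.98 × e^(−0.260×1.702) = 0.5039 × 12.98 × 0.6424 = 4.202 mg/L.
Minimum DO = 10.7 − 4.202 = 6.498 mg/L.

t_c ≈ 1.70 d; minimum DO ≈ 6.50 mg/L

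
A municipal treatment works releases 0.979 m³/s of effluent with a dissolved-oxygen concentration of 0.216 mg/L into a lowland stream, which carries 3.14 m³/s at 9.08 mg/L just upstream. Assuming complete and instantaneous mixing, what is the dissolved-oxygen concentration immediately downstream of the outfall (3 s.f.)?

6.97 mg/L

Flow-weighted mixing: C = (Q_r C_r + Q_w C_w)/(Q_r + Q_w)
= (3.14×9.08 + 0.979×0.216)/(3.14 + 0.979) = 28.72/4.119 = 6.973 mg/L.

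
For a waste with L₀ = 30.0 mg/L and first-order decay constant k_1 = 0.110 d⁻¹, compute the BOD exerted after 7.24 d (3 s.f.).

y ≈ 16.5 mg/L

y_t = L₀(1 − e^(−k_1 t)) = 30.0 × (1 − e^(−0.110×7.24))
= 30.0 × (1 − 0.4509) = 30.0 × 0.5491 = 16.47 mg/L.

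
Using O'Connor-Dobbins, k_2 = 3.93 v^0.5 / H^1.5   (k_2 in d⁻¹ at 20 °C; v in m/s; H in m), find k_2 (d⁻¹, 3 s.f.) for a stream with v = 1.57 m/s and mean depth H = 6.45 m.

k_2 = 3.93 × 1.57^0.5 / 6.45^1.5 = 3.93 × 1.253 / 16.38 = 0.3006 d⁻¹.

k_2 ≈ 0.301 d⁻¹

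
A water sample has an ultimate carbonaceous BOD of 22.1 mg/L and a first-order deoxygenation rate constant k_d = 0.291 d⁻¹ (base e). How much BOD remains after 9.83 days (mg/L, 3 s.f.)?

L ≈ 1.26 mg/L

L_t = L₀ e^(−k_d t) = 22.1 × e^(−0.291×9.83) = 22.1 × 0.05724 = 1.265 mg/L.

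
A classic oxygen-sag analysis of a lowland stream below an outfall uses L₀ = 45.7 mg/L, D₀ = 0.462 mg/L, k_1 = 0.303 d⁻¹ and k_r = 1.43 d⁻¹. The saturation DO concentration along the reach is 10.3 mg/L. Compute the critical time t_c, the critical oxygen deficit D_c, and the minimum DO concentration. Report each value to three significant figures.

With k_r/k_1 = 4.719 and 1 − D₀(k_r−k_1)/(k_1 L₀) = 0.9624,
t_c = ln(4.719 × 0.9624) / (1.43 − 0.303) = ln(4.542) / 1.127 = 1.513/1.127 = 1.343 d.
D_c = (k_1/k_r) L₀ e^(−k_1 t_c) = (0.303/1.43) × 45.7 × e^(−0.303×1.343) = 0.2119 × 45.7 × 0.6657 = 6.446 mg/L.
Minimum DO = C_s − D_c = 10.3 − 6.446 = 3.854 mg/L.

t_c ≈ 1.34 d; D_c ≈ 6.45 mg/L; min DO ≈ 3.85 mg/L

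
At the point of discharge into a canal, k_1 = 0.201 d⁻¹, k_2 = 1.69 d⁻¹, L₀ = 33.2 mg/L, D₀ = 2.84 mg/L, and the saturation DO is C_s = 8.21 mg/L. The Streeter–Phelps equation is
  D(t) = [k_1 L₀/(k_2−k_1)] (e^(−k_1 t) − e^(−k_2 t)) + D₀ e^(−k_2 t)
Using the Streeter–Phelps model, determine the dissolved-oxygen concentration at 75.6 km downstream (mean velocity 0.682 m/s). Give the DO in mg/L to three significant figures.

DO ≈ 4.93 mg/L

Travel time t = x/v = 75.6 km / (0.682 m/s) = 75600 m / 0.682 m/s = 110900 s = 1.283 d.
k_1 L₀/(k_2−k_1) = 0.201×33.2/(1.69−0.201) = 6.673/1.489 = 4.482 mg/L.
e^(−k_1 t) = e^(−0.201×1.283) = 0.7727; e^(−k_2 t) = e^(−1.69×1.283) = 0.1144.
D = 4.482 × (0.7727 − 0.1144) + 2.84 × 0.1144 = 2.950 + 0.3248 = 3.275 mg/L.
DO = C_s − D = 8.21 − 3.275 = 4.935 mg/L.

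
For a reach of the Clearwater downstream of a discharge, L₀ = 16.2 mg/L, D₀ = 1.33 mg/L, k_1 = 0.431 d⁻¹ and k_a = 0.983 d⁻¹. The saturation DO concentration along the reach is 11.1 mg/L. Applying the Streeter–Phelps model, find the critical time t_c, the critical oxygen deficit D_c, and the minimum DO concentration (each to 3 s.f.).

t_c = [1/(k_a−k_1)] ln[(k_a/k_1)(1 − D₀(k_a−k_1)/(k_1 L₀))]
= [1/(0.983−0.431)] ln[(0.983/0.431)(1 − 1.33×0.5520/(0.431×16.2))]
= (1/0.5520) ln[2.281 × 0.8949] = 1.812 × ln(2.041) = 1.812 × 0.7134 = 1.292 d.
L(t_c) = L₀ e^(−k_1 t_c) = 16.2 × 0.5729 = 9.281 mg/L, and at the critical point k_a D_c = k_1 L, so D_c = (0.431/0.983) × 9.281 = 4.069 mg/L.
Minimum DO = C_s − D_c = 11.1 − 4.069 = 7.031 mg/L.

t_c ≈ 1.29 d; D_c ≈ 4.07 mg/L; min DO ≈ 7.03 mg/L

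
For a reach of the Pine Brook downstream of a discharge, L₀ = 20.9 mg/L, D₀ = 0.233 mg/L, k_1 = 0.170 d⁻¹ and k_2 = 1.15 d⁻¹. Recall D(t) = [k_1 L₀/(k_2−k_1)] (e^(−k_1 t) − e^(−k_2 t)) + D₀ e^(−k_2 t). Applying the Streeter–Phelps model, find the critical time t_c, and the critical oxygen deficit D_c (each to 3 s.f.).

t_c = [1/(k_2−k_1)] ln[(k_2/k_1)(1 − D₀(k_2−k_1)/(k_1 L₀))]
= [1/(1.15−0.170)] ln[(1.15/0.170)(1 − 0.233×0.9800/(0.170×20.9))]
= (1/0.9800) ln[6.765 × 0.9357] = 1.020 × ln(6.330) = 1.020 × 1.845 = 1.883 d.
L(t_c) = L₀ e^(−k_1 t_c) = 20.9 × 0.7261 = 15.17 mg/L, and at the critical point k_2 D_c = k_1 L, so D_c = (0.170/1.15) × 15.17 = 2.243 mg/L.

t_c ≈ 1.88 d; D_c ≈ 2.24 mg/L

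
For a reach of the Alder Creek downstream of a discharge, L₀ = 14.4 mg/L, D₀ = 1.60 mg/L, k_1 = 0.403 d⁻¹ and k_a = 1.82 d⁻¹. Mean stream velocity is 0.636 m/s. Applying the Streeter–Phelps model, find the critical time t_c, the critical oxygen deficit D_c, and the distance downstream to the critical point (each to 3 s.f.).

t_c = [1/(k_a−k_1)] ln[(k_a/k_1)(1 − D₀(k_a−k_1)/(k_1 L₀))]
= [1/(1.82−0.403)] ln[(1.82/0.403)(1 − 1.60×1.417/(0.403×14.4))]
= (1/1.417) ln[4.516 × 0.6093] = 0.7057 × ln(2.752) = 0.7057 × 1.012 = 0.7144 d.
L(t_c) = L₀ e^(−k_1 t_c) = 14.4 × 0.7498 = 10.80 mg/L, and at the critical point k_a D_c = k_1 L, so D_c = (0.403/1.82) × 10.80 = 2.391 mg/L.
x_c = v t_c = 0.636 m/s × 0.7144 d × 86400 s/d = 39250 m ≈ 39.3 km.

t_c ≈ 0.714 d; D_c ≈ 2.39 mg/L; x_c ≈ 39.3 km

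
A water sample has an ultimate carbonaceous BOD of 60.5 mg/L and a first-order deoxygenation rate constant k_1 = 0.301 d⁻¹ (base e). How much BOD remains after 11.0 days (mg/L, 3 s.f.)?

L ≈ 2.21 mg/L

L_t = L₀ e^(−k_1 t) = 60.5 × e^(−0.301×11.0) = 60.5 × 0.03648 = 2.207 mg/L.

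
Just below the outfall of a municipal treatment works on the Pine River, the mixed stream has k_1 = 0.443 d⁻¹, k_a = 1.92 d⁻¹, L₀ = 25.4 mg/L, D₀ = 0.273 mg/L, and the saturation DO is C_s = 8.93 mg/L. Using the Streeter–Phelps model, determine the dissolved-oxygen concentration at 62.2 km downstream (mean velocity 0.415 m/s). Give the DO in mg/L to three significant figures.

Travel time t = x/v = 62.2 km / (0.415 m/s) = 62200 m / 0.415 m/s = 149900 s = 1.735 d.
k_1 L₀/(k_a−k_1) = 0.443×25.4/(1.92−0.443) = 11.25/1.477 = 7.618 mg/L.
e^(−k_1 t) = e^(−0.443×1.735) = 0.4637; e^(−k_a t) = e^(−1.92×1.735) = 0.03577.
D = 7.618 × (0.4637 − 0.03577) + 0.273 × 0.03577 = 3.260 + 0.009765 = 3.270 mg/L.
DO = C_s − D = 8.93 − 3.270 = 5.660 mg/L.

DO ≈ 5.66 mg/L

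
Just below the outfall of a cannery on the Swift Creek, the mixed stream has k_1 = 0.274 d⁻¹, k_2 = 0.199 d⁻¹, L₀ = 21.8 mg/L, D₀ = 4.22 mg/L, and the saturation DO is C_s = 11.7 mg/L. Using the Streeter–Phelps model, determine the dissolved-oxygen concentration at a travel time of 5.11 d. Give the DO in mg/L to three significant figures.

DO ≈ 1.00 mg/L

k_1 L₀/(k_2−k_1) = 0.274×21.8/(0.199−0.274) = 5.973/-0.07500 = -79.64 mg/L.
e^(−k_1 t) = e^(−0.274×5.110) = 0.2466; e^(−k_2 t) = e^(−0.199×5.110) = 0.3617.
D = -79.64 × (0.2466 − 0.3617) + 4.22 × 0.3617 = 9.171 + 1.526 = 10.70 mg/L.
DO = C_s − D = 11.7 − 10.70 = 1.002 mg/L.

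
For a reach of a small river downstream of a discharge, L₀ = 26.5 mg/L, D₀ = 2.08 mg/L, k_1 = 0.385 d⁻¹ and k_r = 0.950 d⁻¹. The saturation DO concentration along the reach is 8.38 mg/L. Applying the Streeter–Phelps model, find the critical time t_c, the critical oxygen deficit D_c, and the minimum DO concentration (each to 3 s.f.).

t_c ≈ 1.38 d; D_c ≈ 6.31 mg/L; min DO ≈ 2.07 mg/L

t_c = [1/(k_r−k_1)] ln[(k_r/k_1)(1 − D₀(k_r−k_1)/(k_1 L₀))]
= [1/(0.950−0.385)] ln[(0.950/0.385)(1 − 2.08×0.5650/(0.385×26.5))]
= (1/0.5650) ln[2.468 × 0.8848] = 1.770 × ln(2.183) = 1.770 × 0.7808 = 1.382 d.
L(t_c) = L₀ e^(−k_1 t_c) = 26.5 × 0.5874 = 15.57 mg/L, and at the critical point k_r D_c = k_1 L, so D_c = (0.385/0.950) × 15.57 = 6.308 mg/L.
Minimum DO = C_s − D_c = 8.38 − 6.308 = 2.072 mg/L.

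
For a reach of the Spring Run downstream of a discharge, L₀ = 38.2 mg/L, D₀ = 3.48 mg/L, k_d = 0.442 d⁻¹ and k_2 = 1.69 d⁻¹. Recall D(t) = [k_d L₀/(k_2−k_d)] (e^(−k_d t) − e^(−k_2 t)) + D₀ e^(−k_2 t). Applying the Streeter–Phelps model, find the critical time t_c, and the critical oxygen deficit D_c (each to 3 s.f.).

t_c ≈ 0.836 d; D_c ≈ 6.90 mg/L

With k_2/k_d = 3.824 and 1 − D₀(k_2−k_d)/(k_d L₀) = 0.7428,
t_c = ln(3.824 × 0.7428) / (1.69 − 0.442) = ln(2.840) / 1.248 = 1.044/1.248 = 0.8364 d.
L(t_c) = L₀ e^(−k_d t_c) = 38.2 × 0.6910 = 26.39 mg/L, and at the critical point k_2 D_c = k_d L, so D_c = (0.442/1.69) × 26.39 = 6.903 mg/L.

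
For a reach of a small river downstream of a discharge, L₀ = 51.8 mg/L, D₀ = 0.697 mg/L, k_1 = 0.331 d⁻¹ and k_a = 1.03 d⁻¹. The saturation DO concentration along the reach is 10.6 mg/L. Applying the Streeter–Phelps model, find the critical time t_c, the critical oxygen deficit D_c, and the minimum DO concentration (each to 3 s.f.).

t_c ≈ 1.58 d; D_c ≈ 9.86 mg/L; min DO ≈ 0.742 mg/L

At the critical point dD/dt = 0, so k_1 L₀ e^(−k_1 t) = k_a D. Substituting D(t) from the Streeter–Phelps equation and solving for t gives
t_c = ln[(k_a/k_1)(1 − D₀(k_a−k_1)/(k_1 L₀))] / (k_a−k_1).
Here k_a−k_1 = 0.6990 d⁻¹ and 1 − D₀(k_a−k_1)/(k_1 L₀) = 1 − 0.697×0.6990/(0.331×51.8) = 0.9716, so
t_c = ln(3.112 × 0.9716) / 0.6990 = 1.106 / 0.6990 = 1.583 d.
L(t_c) = L₀ e^(−k_1 t_c) = 51.8 × 0.5922 = 30.68 mg/L, and at the critical point k_a D_c = k_1 L, so D_c = (0.331/1.03) × 30.68 = 9.858 mg/L.
Minimum DO = C_s − D_c = 10.6 − 9.858 = 0.7419 mg/L.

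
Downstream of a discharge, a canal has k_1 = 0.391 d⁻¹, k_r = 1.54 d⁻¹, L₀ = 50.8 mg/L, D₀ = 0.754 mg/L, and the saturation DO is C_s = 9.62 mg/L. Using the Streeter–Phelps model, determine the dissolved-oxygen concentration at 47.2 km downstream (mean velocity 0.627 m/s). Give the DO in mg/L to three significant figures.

DO ≈ 1.65 mg/L

Travel time t = x/v = 47.2 km / (0.627 m/s) = 47200 m / 0.627 m/s = 75280 s = 0.8713 d.
k_1 L₀/(k_r−k_1) = 0.391×50.8/(1.54−0.391) = 19.86/1.149 = 17.29 mg/L.
e^(−k_1 t) = e^(−0.391×0.8713) = 0.7113; e^(−k_r t) = e^(−1.54×0.8713) = 0.2614.
D = 17.29 × (0.7113 − 0.2614) + 0.754 × 0.2614 = 7.778 + 0.1971 = 7.975 mg/L.
DO = C_s − D = 9.62 − 7.975 = 1.645 mg/L.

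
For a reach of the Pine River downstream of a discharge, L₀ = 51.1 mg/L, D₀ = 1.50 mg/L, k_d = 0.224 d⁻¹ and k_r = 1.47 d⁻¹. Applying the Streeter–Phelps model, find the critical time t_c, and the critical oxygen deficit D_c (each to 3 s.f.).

t_c ≈ 1.37 d; D_c ≈ 5.73 mg/L

t_c = [1/(k_r−k_d)] ln[(k_r/k_d)(1 − D₀(k_r−k_d)/(k_d L₀))]
= [1/(1.47−0.224)] ln[(1.47/0.224)(1 − 1.50×1.246/(0.224×51.1))]
= (1/1.246) ln[6.562 × 0.8367] = 0.8026 × ln(5.491) = 0.8026 × 1.703 = 1.367 d.
D_c = (k_d/k_r) L₀ e^(−k_d t_c) = (0.224/1.47) × 51.1 × e^(−0.224×1.367) = 0.1524 × 51.1 × 0.7363 = 5.733 mg/L.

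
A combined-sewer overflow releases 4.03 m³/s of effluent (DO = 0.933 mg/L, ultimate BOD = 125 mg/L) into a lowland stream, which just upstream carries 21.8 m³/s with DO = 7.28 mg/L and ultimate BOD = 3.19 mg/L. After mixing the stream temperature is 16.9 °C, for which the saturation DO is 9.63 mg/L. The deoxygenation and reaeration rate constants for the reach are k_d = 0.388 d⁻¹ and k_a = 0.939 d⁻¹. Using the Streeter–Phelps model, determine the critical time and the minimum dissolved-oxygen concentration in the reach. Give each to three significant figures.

Mixed DO = (21.8×7.28 + 4.03×0.933)/(21.8+4.03) = 162.5/25.83 = 6.290 mg/L.
Mixed L₀ = (21.8×3.19 + 4.03×125)/(25.83) = 573.3/25.83 = 22.19 mg/L.
Initial deficit D₀ = C_s − DO₀ = 9.63 − 6.290 = 3.340 mg/L.
t_c = (1/0.5510) ln[(0.939/0.388)(1 − 3.340×0.5510/(0.388×22.19))] = 1.815 × ln(1.903) = 1.168 d.
D_c = (0.388/0.939) × 22.19 × e^(−0.388×1.168) = 0.4132 × 22.19 × 0.6357 = 5.830 mg/L.
Minimum DO = 9.63 − 5.830 = 3.800 mg/L.

t_c ≈ 1.17 d; minimum DO ≈ 3.80 mg/L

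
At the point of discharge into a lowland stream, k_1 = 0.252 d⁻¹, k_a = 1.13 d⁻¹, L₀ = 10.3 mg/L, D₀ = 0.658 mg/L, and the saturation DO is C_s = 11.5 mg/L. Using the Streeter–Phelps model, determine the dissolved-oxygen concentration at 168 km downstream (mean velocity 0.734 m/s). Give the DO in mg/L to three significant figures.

DO ≈ 10.1 mg/L

Travel time t = x/v = 168 km / (0.734 m/s) = 168000 m / 0.734 m/s = 228900 s = 2.649 d.
k_1 L₀/(k_a−k_1) = 0.252×10.3/(1.13−0.252) = 2.596/0.8780 = 2.956 mg/L.
e^(−k_1 t) = e^(−0.252×2.649) = 0.5130; e^(−k_a t) = e^(−1.13×2.649) = 0.05011.
D = 2.956 × (0.5130 − 0.05011) + 0.658 × 0.05011 = 1.368 + 0.03297 = 1.401 mg/L.
DO = C_s − D = 11.5 − 1.401 = 10.10 mg/L.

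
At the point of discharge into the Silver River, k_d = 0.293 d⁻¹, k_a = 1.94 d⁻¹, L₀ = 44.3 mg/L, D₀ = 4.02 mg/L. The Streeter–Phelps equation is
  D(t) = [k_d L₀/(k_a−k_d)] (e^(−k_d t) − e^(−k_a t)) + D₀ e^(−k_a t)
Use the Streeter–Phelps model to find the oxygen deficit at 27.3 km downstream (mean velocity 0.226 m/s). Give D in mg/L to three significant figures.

Travel time t = x/v = 27.3 km / (0.226 m/s) = 27300 m / 0.226 m/s = 120800 s = 1.398 d.
k_d L₀/(k_a−k_d) = 0.293×44.3/(1.94−0.293) = 12.98/1.647 = 7.881 mg/L.
e^(−k_d t) = e^(−0.293×1.398) = 0.6639; e^(−k_a t) = e^(−1.94×1.398) = 0.06638.
D = 7.881 × (0.6639 − 0.06638) + 4.02 × 0.06638 = 4.709 + 0.2669 = 4.976 mg/L.

D ≈ 4.98 mg/L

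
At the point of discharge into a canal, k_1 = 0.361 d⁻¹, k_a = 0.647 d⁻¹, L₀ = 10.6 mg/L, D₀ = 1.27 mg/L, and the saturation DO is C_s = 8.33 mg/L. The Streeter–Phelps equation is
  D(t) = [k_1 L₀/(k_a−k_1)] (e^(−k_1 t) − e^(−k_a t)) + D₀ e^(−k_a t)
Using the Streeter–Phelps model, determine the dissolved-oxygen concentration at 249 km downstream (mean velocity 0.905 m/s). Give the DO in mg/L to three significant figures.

Travel time t = x/v = 249 km / (0.905 m/s) = 249000 m / 0.905 m/s = 275100 s = 3.184 d.
k_1 L₀/(k_a−k_1) = 0.361×10.6/(0.647−0.361) = 3.827/0.2860 = 13.38 mg/L.
e^(−k_1 t) = e^(−0.361×3.184) = 0.3168; e^(−k_a t) = e^(−0.647×3.184) = 0.1274.
D = 13.38 × (0.3168 − 0.1274) + 1.27 × 0.1274 = 2.534 + 0.1618 = 2.695 mg/L.
DO = C_s − D = 8.33 − 2.695 = 5.635 mg/L.

DO ≈ 5.63 mg/L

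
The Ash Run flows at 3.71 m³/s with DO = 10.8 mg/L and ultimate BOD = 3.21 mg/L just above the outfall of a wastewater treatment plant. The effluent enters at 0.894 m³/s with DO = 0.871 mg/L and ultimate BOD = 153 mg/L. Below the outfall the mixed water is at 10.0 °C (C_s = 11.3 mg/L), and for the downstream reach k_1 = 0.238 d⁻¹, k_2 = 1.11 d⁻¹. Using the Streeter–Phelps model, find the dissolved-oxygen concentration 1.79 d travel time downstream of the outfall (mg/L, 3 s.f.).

Mixed DO = (3.71×10.8 + 0.894×0.871)/(3.71+0.894) = 40.85/4.604 = 8.872 mg/L.
Mixed L₀ = (3.71×3.21 + 0.894×153)/(4.604) = 148.7/4.604 = 32.30 mg/L.
Initial deficit D₀ = C_s − DO₀ = 11.3 − 8.872 = 2.428 mg/L.
D(1.79) = [0.238×32.30/(1.11−0.238)](e^(−0.238×1.79) − e^(−1.11×1.79)) + 2.428 e^(−1.11×1.79)
= 8.815 × (0.6531 − 0.1371) + 2.428 × 0.1371 = 4.881 mg/L.
DO = 11.3 − 4.881 = 6.419 mg/L.

DO ≈ 6.42 mg/L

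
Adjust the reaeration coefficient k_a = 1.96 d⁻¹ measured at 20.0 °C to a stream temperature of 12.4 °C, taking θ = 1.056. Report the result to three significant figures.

k_a ≈ 1.30 d⁻¹

k_a(T₂) = k_a(T₁) · θ^(T₂−T₁) = 1.96 × 1.056^(12.4−20.0)
= 1.96 × 1.056^-7.60 = 1.96 × 0.6609 = 1.295 d⁻¹.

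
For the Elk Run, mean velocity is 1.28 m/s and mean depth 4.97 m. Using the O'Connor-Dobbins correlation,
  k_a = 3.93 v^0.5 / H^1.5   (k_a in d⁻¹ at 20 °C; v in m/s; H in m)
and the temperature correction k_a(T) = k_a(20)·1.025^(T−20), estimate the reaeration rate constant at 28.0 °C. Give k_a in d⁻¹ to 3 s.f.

k_a(20) = 3.93 × 1.28^0.5 / 4.97^1.5 = 3.93 × 1.131 / 11.08 = 0.4013 d⁻¹.
k_a(28.0) = 0.4013 × 1.025^(28.0−20) = 0.4013 × 1.218 = 0.4889 d⁻¹.

k_a ≈ 0.489 d⁻¹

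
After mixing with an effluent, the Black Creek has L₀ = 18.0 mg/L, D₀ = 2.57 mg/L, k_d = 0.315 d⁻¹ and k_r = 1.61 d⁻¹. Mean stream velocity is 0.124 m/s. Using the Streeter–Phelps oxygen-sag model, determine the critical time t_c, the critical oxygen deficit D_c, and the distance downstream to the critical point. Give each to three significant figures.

t_c = [1/(k_r−k_d)] ln[(k_r/k_d)(1 − D₀(k_r−k_d)/(k_d L₀))]
= [1/(1.61−0.315)] ln[(1.61/0.315)(1 − 2.57×1.295/(0.315×18.0))]
= (1/1.295) ln[5.111 × 0.4130] = 0.7722 × ln(2.111) = 0.7722 × 0.7472 = 0.5770 d.
D_c = (k_d/k_r) L₀ e^(−k_d t_c) = (0.315/1.61) × 18.0 × e^(−0.315×0.5770) = 0.1957 × 18.0 × 0.8338 = 2.936 mg/L.
x_c = v t_c = 0.124 m/s × 0.5770 d × 86400 s/d = 6181 m ≈ 6.18 km.

t_c ≈ 0.577 d; D_c ≈ 2.94 mg/L; x_c ≈ 6.18 km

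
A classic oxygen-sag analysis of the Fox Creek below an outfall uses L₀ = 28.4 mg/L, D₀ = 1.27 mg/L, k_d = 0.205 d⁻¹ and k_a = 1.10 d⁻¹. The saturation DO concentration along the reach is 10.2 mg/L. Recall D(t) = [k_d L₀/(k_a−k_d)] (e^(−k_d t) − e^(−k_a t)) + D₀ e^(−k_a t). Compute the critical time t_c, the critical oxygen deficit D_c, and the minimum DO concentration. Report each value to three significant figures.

With k_a/k_d = 5.366 and 1 − D₀(k_a−k_d)/(k_d L₀) = 0.8048,
t_c = ln(5.366 × 0.8048) / (1.10 − 0.205) = ln(4.318) / 0.8950 = 1.463/0.8950 = 1.634 d.
L(t_c) = L₀ e^(−k_d t_c) = 28.4 × 0.7153 = 20.31 mg/L, and at the critical point k_a D_c = k_d L, so D_c = (0.205/1.10) × 20.31 = 3.786 mg/L.
Minimum DO = C_s − D_c = 10.2 − 3.786 = 6.414 mg/L.

t_c ≈ 1.63 d; D_c ≈ 3.79 mg/L; min DO ≈ 6.41 mg/L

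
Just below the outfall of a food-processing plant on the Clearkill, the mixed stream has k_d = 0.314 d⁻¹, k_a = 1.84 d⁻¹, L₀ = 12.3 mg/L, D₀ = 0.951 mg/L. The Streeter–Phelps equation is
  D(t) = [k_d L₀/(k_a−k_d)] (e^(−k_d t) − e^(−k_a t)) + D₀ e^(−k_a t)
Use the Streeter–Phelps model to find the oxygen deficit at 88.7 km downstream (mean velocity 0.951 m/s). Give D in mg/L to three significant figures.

Travel time t = x/v = 88.7 km / (0.951 m/s) = 88700 m / 0.951 m/s = 93270 s = 1.080 d.
k_d L₀/(k_a−k_d) = 0.314×12.3/(1.84−0.314) = 3.862/1.526 = 2.531 mg/L.
e^(−k_d t) = e^(−0.314×1.080) = 0.7125; e^(−k_a t) = e^(−1.84×1.080) = 0.1372.
D = 2.531 × (0.7125 − 0.1372) + 0.951 × 0.1372 = 1.456 + 0.1305 = 1.587 mg/L.

D ≈ 1.59 mg/L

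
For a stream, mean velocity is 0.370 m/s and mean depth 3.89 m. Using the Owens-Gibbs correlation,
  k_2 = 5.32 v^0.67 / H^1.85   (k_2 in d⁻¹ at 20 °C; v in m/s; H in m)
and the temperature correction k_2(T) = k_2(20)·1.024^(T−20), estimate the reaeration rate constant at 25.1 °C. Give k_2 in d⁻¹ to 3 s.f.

k_2 ≈ 0.250 d⁻¹

k_2(20) = 5.32 × 0.370^0.67 / 3.89^1.85 = 5.32 × 0.5137 / 12.34 = 0.2214 d⁻¹.
k_2(25.1) = 0.2214 × 1.024^(25.1−20) = 0.2214 × 1.129 = 0.2499 d⁻¹.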